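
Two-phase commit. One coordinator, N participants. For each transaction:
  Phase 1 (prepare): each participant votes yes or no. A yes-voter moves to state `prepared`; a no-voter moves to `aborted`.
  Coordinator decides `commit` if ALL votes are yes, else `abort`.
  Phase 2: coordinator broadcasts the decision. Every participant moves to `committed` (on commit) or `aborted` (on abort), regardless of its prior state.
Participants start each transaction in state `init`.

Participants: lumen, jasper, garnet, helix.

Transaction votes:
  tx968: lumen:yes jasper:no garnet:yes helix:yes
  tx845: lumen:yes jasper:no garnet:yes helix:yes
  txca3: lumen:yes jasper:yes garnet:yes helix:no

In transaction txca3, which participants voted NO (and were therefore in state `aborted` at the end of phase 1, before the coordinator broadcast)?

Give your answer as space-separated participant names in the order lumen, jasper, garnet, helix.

Answer: helix

Derivation:
Txn txca3 phase 1: lumen yes -> prepared; jasper yes -> prepared; garnet yes -> prepared; helix no -> aborted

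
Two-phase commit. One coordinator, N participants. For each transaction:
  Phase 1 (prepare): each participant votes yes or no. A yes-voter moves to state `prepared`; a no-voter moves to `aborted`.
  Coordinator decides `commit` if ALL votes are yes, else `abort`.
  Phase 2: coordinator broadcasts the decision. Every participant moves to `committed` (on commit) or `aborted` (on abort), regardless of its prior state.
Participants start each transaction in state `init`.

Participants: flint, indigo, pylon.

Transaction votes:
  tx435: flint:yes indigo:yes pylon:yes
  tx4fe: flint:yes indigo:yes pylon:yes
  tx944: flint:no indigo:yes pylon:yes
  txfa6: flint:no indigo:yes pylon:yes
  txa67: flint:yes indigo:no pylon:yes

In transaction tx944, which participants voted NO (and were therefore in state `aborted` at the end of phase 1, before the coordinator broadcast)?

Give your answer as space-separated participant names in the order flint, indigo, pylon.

Answer: flint

Derivation:
Txn tx944 phase 1: flint no -> aborted; indigo yes -> prepared; pylon yes -> prepared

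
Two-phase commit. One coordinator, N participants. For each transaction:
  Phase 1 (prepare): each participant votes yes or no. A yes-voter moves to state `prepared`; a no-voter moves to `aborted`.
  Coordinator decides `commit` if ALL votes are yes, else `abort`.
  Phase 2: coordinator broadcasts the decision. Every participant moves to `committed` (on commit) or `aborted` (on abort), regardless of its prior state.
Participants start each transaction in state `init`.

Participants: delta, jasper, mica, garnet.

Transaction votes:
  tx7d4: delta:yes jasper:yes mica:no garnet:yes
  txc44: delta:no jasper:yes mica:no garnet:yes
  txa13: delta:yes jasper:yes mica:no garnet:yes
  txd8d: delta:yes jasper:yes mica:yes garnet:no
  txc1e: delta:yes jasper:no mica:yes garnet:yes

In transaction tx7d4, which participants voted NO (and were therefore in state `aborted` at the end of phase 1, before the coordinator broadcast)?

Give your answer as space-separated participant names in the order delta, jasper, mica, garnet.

Answer: mica

Derivation:
Txn tx7d4 phase 1: delta yes -> prepared; jasper yes -> prepared; mica no -> aborted; garnet yes -> prepared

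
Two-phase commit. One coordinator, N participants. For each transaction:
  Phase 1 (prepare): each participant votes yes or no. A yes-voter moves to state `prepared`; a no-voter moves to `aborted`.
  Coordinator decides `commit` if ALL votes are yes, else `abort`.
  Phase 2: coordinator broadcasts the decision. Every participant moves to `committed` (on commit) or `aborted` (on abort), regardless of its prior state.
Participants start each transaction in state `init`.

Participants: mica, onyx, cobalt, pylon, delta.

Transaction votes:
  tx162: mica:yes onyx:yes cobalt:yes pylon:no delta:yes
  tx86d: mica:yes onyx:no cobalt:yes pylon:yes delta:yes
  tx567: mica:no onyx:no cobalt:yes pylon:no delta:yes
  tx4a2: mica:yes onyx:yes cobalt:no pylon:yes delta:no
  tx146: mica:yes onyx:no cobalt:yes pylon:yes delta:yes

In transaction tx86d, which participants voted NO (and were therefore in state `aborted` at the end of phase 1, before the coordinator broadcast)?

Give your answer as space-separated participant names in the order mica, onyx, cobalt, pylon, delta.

Txn tx86d phase 1: mica yes -> prepared; onyx no -> aborted; cobalt yes -> prepared; pylon yes -> prepared; delta yes -> prepared

Answer: onyx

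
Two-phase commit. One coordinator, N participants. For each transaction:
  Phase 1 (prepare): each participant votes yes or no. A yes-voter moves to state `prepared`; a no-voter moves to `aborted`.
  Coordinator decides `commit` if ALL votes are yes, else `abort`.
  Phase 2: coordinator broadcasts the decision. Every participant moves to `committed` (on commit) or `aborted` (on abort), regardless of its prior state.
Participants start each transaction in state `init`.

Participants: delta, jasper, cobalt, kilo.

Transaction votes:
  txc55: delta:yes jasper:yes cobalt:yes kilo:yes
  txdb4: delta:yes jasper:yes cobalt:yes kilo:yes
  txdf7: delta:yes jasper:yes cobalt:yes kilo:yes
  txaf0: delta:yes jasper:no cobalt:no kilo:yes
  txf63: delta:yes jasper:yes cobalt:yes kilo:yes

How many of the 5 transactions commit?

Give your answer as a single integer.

txc55: all yes -> commit (commits=1)
txdb4: all yes -> commit (commits=2)
txdf7: all yes -> commit (commits=3)
txaf0: no from jasper, cobalt -> abort (commits=3)
txf63: all yes -> commit (commits=4)

Answer: 4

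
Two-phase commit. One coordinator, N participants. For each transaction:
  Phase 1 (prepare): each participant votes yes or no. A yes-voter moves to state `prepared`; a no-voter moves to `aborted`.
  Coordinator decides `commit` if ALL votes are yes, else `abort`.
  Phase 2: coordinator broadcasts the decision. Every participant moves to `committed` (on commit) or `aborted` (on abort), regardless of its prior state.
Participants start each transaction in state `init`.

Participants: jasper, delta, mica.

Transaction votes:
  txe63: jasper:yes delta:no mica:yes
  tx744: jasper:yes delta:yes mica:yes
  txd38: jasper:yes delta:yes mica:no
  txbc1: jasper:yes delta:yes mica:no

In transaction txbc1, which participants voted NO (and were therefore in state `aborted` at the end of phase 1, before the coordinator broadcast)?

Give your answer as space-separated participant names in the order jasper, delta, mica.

Txn txbc1 phase 1: jasper yes -> prepared; delta yes -> prepared; mica no -> aborted

Answer: mica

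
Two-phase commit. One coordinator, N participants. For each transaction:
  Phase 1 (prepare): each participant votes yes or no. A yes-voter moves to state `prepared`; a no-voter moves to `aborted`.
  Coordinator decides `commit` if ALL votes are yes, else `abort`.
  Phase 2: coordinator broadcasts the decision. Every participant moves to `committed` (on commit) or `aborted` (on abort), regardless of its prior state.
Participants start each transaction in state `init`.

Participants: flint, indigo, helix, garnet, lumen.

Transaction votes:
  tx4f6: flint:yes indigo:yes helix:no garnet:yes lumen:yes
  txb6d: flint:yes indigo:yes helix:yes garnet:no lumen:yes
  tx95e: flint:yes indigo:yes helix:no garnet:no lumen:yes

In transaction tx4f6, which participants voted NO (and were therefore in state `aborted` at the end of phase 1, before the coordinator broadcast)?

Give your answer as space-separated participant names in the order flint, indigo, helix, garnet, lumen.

Txn tx4f6 phase 1: flint yes -> prepared; indigo yes -> prepared; helix no -> aborted; garnet yes -> prepared; lumen yes -> prepared

Answer: helix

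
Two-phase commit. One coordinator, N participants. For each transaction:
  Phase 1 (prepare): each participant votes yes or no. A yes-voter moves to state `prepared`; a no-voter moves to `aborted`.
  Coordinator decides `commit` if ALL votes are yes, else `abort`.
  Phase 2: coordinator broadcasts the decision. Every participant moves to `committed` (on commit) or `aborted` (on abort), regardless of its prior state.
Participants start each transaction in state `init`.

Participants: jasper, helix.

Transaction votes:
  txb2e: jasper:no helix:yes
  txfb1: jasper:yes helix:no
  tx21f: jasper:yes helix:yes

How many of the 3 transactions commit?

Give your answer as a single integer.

txb2e: no from jasper -> abort (commits=0)
txfb1: no from helix -> abort (commits=0)
tx21f: all yes -> commit (commits=1)

Answer: 1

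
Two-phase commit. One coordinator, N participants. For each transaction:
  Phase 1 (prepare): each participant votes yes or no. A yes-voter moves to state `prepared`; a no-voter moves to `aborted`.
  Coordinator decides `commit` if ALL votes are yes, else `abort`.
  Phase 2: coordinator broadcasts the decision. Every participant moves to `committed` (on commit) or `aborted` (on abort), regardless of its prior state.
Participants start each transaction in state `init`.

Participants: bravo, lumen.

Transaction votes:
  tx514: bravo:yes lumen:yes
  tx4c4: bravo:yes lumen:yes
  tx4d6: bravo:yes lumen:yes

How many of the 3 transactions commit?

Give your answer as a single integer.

tx514: all yes -> commit (commits=1)
tx4c4: all yes -> commit (commits=2)
tx4d6: all yes -> commit (commits=3)

Answer: 3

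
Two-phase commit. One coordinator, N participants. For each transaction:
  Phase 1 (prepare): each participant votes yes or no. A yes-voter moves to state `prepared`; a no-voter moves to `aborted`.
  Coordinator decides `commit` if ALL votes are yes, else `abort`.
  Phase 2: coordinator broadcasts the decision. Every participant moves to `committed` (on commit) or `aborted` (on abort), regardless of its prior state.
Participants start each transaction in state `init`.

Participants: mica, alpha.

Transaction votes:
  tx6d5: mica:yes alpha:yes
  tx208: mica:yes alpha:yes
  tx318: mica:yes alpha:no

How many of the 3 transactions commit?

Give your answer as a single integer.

tx6d5: all yes -> commit (commits=1)
tx208: all yes -> commit (commits=2)
tx318: no from alpha -> abort (commits=2)

Answer: 2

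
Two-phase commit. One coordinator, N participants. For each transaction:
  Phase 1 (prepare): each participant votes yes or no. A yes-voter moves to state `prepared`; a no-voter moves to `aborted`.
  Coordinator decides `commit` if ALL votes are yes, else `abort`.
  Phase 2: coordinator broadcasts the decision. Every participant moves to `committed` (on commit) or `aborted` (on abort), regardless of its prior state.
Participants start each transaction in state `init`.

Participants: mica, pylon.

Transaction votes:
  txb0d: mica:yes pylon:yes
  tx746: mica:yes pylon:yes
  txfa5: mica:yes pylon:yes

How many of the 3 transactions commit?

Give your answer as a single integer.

txb0d: all yes -> commit (commits=1)
tx746: all yes -> commit (commits=2)
txfa5: all yes -> commit (commits=3)

Answer: 3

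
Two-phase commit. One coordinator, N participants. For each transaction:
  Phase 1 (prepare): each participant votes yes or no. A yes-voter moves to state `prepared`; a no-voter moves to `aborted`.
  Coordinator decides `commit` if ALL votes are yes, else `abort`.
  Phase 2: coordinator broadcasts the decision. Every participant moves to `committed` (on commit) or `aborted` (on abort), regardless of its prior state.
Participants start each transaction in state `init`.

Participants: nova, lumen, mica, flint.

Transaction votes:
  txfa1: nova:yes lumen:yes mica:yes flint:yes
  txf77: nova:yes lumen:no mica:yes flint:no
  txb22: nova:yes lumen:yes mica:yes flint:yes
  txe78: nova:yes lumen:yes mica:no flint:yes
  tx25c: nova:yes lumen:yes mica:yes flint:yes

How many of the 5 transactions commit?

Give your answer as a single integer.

txfa1: all yes -> commit (commits=1)
txf77: no from lumen, flint -> abort (commits=1)
txb22: all yes -> commit (commits=2)
txe78: no from mica -> abort (commits=2)
tx25c: all yes -> commit (commits=3)

Answer: 3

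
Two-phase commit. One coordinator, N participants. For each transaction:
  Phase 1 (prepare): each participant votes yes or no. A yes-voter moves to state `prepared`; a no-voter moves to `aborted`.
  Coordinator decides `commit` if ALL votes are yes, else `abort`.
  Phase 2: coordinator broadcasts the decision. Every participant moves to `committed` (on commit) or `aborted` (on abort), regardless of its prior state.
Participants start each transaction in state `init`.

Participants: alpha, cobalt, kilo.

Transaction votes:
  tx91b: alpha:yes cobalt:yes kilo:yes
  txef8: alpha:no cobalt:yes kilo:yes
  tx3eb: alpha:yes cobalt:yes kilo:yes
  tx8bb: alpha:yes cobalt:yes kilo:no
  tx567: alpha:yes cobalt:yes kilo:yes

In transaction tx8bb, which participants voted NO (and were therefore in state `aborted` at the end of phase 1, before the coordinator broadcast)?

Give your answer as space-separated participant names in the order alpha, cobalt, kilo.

Txn tx8bb phase 1: alpha yes -> prepared; cobalt yes -> prepared; kilo no -> aborted

Answer: kilo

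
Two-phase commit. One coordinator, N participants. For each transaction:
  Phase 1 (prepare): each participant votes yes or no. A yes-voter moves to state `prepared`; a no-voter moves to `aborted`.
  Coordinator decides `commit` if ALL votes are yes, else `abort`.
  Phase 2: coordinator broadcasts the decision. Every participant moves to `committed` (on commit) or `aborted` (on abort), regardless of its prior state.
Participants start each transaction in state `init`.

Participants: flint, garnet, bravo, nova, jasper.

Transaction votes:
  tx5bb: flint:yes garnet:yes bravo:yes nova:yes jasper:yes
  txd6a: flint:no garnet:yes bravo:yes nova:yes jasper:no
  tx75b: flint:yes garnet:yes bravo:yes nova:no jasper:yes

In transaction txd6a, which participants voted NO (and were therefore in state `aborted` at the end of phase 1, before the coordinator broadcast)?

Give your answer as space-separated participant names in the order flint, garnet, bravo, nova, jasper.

Answer: flint jasper

Derivation:
Txn txd6a phase 1: flint no -> aborted; garnet yes -> prepared; bravo yes -> prepared; nova yes -> prepared; jasper no -> aborted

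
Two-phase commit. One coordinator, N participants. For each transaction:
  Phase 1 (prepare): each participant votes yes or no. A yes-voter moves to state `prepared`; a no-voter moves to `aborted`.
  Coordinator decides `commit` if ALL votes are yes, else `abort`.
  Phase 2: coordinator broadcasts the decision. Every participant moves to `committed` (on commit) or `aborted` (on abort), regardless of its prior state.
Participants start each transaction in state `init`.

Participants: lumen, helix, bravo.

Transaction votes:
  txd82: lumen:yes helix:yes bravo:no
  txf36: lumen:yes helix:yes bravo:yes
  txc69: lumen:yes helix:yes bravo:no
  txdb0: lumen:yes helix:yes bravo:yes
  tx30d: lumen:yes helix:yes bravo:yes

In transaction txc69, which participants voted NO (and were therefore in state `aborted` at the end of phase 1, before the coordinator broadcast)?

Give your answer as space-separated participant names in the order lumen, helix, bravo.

Answer: bravo

Derivation:
Txn txc69 phase 1: lumen yes -> prepared; helix yes -> prepared; bravo no -> aborted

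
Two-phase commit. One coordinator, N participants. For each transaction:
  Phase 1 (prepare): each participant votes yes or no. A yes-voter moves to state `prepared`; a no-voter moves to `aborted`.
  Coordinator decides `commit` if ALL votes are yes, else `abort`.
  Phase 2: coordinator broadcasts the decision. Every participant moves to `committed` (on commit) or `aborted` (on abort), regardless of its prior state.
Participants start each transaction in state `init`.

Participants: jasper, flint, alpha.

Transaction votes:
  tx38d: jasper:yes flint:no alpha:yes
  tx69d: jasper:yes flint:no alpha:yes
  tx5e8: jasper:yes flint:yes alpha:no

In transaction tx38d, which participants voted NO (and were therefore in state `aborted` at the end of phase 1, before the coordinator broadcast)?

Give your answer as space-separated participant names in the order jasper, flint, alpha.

Txn tx38d phase 1: jasper yes -> prepared; flint no -> aborted; alpha yes -> prepared

Answer: flint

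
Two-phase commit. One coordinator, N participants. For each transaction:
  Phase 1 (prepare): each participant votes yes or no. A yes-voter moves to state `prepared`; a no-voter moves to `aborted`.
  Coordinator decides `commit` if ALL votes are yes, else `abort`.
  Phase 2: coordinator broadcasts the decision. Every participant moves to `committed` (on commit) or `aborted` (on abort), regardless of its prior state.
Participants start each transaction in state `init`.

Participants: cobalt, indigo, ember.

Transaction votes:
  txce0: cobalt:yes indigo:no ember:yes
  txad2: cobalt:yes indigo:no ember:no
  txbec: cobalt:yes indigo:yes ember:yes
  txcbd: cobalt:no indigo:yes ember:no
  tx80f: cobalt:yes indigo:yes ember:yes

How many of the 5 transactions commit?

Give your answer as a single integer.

txce0: no from indigo -> abort (commits=0)
txad2: no from indigo, ember -> abort (commits=0)
txbec: all yes -> commit (commits=1)
txcbd: no from cobalt, ember -> abort (commits=1)
tx80f: all yes -> commit (commits=2)

Answer: 2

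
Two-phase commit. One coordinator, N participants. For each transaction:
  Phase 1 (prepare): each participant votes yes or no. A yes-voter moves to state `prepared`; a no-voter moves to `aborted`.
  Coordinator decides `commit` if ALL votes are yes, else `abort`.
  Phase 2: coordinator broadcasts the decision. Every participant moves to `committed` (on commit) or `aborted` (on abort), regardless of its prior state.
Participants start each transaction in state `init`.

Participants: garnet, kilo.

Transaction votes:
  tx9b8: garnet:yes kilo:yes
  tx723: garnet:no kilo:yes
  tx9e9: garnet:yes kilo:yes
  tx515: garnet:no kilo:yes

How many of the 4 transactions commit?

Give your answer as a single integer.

tx9b8: all yes -> commit (commits=1)
tx723: no from garnet -> abort (commits=1)
tx9e9: all yes -> commit (commits=2)
tx515: no from garnet -> abort (commits=2)

Answer: 2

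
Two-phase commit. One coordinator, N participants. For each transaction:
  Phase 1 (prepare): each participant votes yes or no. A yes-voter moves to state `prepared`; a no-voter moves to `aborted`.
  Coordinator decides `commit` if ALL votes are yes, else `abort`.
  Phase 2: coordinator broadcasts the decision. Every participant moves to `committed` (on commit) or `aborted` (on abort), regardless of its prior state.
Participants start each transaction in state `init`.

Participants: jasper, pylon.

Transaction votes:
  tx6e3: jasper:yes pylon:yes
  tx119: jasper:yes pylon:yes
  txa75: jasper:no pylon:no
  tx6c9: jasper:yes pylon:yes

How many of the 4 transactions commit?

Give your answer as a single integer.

Answer: 3

Derivation:
tx6e3: all yes -> commit (commits=1)
tx119: all yes -> commit (commits=2)
txa75: no from jasper, pylon -> abort (commits=2)
tx6c9: all yes -> commit (commits=3)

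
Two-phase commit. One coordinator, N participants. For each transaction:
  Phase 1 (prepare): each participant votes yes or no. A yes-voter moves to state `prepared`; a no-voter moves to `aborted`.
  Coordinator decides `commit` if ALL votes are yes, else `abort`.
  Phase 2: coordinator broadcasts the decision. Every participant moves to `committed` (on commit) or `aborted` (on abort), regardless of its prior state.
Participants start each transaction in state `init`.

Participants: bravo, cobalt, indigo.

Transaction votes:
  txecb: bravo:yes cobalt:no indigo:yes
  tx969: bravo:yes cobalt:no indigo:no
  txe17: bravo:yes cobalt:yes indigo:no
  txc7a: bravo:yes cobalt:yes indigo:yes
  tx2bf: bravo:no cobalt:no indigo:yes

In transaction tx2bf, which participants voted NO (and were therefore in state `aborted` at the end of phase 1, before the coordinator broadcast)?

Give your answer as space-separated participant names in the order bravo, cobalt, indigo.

Txn tx2bf phase 1: bravo no -> aborted; cobalt no -> aborted; indigo yes -> prepared

Answer: bravo cobalt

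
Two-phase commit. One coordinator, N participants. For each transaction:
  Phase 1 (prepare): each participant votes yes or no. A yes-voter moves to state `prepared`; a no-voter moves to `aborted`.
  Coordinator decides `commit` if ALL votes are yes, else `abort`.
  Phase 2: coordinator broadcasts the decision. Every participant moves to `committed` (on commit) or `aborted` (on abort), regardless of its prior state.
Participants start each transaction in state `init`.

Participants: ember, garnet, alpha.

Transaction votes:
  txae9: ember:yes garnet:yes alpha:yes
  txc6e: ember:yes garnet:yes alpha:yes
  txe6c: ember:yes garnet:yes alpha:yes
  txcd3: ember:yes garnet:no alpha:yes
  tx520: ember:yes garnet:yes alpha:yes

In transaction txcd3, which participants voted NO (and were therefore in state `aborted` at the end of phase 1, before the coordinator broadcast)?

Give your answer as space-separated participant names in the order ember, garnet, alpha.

Txn txcd3 phase 1: ember yes -> prepared; garnet no -> aborted; alpha yes -> prepared

Answer: garnet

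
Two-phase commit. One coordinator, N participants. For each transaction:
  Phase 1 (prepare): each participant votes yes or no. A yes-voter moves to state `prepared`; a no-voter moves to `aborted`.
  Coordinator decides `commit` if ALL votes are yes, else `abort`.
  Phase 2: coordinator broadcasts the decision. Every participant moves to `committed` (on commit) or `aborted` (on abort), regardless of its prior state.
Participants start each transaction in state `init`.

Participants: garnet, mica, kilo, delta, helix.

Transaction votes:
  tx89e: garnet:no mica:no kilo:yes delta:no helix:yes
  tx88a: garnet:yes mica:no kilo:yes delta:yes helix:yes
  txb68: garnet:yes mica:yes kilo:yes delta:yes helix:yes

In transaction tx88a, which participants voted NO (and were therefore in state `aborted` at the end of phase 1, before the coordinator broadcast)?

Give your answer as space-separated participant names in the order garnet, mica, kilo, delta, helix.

Txn tx88a phase 1: garnet yes -> prepared; mica no -> aborted; kilo yes -> prepared; delta yes -> prepared; helix yes -> prepared

Answer: mica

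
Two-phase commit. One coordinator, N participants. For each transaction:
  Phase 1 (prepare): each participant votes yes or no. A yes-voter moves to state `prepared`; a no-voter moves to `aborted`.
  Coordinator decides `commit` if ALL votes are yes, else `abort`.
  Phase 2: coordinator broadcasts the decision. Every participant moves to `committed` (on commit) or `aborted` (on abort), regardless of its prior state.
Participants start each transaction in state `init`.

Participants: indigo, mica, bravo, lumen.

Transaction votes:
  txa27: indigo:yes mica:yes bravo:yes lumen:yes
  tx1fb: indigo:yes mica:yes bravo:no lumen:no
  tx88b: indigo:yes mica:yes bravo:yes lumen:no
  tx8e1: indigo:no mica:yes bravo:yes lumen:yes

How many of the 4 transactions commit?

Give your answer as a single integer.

txa27: all yes -> commit (commits=1)
tx1fb: no from bravo, lumen -> abort (commits=1)
tx88b: no from lumen -> abort (commits=1)
tx8e1: no from indigo -> abort (commits=1)

Answer: 1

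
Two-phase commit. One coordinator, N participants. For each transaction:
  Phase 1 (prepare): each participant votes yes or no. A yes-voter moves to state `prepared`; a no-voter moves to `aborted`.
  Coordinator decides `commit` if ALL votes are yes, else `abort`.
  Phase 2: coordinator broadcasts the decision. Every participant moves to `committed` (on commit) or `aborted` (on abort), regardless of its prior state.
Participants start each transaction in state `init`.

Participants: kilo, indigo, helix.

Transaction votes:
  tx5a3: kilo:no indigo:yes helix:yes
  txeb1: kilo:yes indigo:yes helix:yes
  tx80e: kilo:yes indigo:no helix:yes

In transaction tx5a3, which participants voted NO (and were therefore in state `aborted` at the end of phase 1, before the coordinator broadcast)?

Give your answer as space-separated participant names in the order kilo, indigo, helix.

Txn tx5a3 phase 1: kilo no -> aborted; indigo yes -> prepared; helix yes -> prepared

Answer: kilo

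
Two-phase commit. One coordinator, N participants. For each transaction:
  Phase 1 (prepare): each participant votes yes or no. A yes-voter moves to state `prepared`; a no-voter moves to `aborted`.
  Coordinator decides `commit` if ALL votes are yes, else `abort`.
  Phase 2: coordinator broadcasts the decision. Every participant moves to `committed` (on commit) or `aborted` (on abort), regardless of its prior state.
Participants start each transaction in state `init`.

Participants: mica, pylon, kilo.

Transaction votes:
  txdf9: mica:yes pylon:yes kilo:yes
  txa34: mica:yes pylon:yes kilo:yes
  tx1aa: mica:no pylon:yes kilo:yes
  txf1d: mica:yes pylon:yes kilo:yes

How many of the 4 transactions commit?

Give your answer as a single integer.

txdf9: all yes -> commit (commits=1)
txa34: all yes -> commit (commits=2)
tx1aa: no from mica -> abort (commits=2)
txf1d: all yes -> commit (commits=3)

Answer: 3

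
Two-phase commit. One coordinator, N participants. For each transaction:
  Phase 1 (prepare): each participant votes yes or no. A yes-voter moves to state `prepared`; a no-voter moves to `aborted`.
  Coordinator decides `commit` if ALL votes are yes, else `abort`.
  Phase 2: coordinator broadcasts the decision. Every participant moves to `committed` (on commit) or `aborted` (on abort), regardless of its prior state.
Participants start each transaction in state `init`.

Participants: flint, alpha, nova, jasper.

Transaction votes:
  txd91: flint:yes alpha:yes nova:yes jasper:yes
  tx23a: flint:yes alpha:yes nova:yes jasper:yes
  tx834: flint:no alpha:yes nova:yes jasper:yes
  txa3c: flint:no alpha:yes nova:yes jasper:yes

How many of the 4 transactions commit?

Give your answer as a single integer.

txd91: all yes -> commit (commits=1)
tx23a: all yes -> commit (commits=2)
tx834: no from flint -> abort (commits=2)
txa3c: no from flint -> abort (commits=2)

Answer: 2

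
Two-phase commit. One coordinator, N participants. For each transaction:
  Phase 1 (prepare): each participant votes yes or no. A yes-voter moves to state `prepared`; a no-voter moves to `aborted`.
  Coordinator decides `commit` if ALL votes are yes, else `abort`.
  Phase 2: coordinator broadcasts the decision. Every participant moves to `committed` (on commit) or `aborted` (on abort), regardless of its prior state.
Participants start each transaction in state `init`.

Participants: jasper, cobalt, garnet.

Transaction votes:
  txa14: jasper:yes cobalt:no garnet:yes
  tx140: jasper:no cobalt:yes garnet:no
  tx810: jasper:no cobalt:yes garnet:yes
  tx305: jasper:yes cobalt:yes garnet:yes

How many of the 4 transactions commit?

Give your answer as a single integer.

Answer: 1

Derivation:
txa14: no from cobalt -> abort (commits=0)
tx140: no from jasper, garnet -> abort (commits=0)
tx810: no from jasper -> abort (commits=0)
tx305: all yes -> commit (commits=1)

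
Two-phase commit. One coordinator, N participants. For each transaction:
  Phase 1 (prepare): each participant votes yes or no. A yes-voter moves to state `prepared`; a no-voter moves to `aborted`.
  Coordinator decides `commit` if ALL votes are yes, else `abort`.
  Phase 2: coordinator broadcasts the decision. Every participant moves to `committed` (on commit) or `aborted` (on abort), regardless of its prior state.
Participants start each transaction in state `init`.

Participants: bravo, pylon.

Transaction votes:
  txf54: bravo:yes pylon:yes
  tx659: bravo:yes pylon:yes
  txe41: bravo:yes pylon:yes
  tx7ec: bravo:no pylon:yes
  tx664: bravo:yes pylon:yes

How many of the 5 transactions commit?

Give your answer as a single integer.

Answer: 4

Derivation:
txf54: all yes -> commit (commits=1)
tx659: all yes -> commit (commits=2)
txe41: all yes -> commit (commits=3)
tx7ec: no from bravo -> abort (commits=3)
tx664: all yes -> commit (commits=4)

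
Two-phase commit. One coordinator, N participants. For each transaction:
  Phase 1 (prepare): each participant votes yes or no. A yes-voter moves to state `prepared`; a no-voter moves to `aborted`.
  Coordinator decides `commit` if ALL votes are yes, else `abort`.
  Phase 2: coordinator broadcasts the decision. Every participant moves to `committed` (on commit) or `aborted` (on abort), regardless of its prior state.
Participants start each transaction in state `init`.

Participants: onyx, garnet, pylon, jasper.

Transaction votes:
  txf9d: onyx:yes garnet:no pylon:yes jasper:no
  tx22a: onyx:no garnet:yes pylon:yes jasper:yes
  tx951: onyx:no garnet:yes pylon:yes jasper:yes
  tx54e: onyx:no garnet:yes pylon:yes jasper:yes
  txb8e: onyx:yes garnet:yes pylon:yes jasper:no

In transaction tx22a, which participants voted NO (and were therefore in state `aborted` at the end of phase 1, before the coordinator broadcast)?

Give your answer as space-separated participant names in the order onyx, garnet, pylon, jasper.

Txn tx22a phase 1: onyx no -> aborted; garnet yes -> prepared; pylon yes -> prepared; jasper yes -> prepared

Answer: onyx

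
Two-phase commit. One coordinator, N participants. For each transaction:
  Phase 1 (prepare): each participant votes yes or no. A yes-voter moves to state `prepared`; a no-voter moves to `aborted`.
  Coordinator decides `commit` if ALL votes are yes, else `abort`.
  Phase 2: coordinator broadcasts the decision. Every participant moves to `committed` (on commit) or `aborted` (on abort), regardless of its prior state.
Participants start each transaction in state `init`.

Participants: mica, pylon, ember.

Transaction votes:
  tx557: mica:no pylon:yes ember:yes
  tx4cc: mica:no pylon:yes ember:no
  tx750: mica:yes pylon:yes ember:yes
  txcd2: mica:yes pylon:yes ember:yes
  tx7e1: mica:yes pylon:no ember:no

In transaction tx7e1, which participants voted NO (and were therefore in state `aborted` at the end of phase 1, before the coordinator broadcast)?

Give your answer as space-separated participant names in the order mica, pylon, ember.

Answer: pylon ember

Derivation:
Txn tx7e1 phase 1: mica yes -> prepared; pylon no -> aborted; ember no -> aborted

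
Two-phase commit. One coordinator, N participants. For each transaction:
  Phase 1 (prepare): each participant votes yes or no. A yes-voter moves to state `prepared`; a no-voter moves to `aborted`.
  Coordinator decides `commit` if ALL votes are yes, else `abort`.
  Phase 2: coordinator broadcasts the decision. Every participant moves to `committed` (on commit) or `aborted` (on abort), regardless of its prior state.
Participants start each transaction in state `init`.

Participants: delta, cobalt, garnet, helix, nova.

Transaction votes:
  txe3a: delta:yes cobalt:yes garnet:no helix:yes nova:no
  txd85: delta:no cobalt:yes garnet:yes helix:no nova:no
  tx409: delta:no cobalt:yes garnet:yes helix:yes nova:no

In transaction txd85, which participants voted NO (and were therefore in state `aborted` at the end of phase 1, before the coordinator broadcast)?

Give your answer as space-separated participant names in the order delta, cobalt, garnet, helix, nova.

Txn txd85 phase 1: delta no -> aborted; cobalt yes -> prepared; garnet yes -> prepared; helix no -> aborted; nova no -> aborted

Answer: delta helix nova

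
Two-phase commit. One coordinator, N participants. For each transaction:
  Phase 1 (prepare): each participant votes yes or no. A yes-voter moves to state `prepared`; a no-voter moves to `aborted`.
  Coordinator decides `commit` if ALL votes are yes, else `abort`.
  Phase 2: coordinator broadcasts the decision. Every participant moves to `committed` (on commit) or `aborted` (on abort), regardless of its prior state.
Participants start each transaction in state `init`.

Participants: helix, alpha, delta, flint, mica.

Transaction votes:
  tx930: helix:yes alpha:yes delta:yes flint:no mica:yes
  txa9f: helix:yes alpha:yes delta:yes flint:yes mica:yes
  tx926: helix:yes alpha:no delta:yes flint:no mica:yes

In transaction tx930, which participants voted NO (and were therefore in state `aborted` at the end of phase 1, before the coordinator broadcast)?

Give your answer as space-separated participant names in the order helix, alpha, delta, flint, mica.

Txn tx930 phase 1: helix yes -> prepared; alpha yes -> prepared; delta yes -> prepared; flint no -> aborted; mica yes -> prepared

Answer: flint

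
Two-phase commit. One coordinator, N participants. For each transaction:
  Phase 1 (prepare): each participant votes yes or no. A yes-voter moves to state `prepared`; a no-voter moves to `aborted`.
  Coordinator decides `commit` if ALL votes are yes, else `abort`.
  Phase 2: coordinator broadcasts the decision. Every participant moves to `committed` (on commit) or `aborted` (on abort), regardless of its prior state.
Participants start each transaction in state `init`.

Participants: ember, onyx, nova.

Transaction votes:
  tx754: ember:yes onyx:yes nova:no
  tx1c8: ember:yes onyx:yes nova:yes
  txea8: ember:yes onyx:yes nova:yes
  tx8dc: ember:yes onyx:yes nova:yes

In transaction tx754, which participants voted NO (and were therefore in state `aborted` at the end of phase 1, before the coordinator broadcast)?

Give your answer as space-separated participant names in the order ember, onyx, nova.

Txn tx754 phase 1: ember yes -> prepared; onyx yes -> prepared; nova no -> aborted

Answer: nova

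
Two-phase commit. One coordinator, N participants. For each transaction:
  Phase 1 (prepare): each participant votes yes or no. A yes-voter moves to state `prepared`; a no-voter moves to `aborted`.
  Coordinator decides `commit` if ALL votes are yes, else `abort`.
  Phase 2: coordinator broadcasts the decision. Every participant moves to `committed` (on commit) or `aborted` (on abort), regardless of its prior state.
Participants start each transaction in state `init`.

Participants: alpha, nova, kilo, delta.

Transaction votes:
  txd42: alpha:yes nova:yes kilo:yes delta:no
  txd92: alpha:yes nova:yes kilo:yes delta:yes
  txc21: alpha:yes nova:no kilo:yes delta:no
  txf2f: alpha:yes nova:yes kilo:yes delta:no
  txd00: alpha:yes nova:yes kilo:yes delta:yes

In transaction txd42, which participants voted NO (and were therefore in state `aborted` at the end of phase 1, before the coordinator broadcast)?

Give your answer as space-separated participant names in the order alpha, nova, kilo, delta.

Answer: delta

Derivation:
Txn txd42 phase 1: alpha yes -> prepared; nova yes -> prepared; kilo yes -> prepared; delta no -> aborted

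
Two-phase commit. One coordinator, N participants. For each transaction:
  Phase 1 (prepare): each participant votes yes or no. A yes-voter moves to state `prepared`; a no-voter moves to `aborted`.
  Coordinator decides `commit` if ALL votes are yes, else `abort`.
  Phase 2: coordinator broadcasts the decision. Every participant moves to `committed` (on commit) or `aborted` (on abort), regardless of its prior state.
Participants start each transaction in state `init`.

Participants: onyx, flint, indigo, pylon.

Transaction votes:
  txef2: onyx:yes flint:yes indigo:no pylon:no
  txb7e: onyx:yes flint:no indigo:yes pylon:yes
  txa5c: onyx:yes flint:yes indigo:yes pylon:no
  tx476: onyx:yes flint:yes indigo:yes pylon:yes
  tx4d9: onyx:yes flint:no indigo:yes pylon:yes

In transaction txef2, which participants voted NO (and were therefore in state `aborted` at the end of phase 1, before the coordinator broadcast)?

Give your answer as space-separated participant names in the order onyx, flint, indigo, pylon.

Txn txef2 phase 1: onyx yes -> prepared; flint yes -> prepared; indigo no -> aborted; pylon no -> aborted

Answer: indigo pylon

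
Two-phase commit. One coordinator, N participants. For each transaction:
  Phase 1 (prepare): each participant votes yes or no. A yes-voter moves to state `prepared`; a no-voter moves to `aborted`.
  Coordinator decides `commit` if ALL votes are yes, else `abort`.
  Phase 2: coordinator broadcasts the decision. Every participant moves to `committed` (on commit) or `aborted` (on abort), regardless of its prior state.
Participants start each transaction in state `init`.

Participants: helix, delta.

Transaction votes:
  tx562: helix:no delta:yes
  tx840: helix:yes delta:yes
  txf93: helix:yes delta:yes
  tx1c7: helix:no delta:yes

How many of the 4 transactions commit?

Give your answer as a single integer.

Answer: 2

Derivation:
tx562: no from helix -> abort (commits=0)
tx840: all yes -> commit (commits=1)
txf93: all yes -> commit (commits=2)
tx1c7: no from helix -> abort (commits=2)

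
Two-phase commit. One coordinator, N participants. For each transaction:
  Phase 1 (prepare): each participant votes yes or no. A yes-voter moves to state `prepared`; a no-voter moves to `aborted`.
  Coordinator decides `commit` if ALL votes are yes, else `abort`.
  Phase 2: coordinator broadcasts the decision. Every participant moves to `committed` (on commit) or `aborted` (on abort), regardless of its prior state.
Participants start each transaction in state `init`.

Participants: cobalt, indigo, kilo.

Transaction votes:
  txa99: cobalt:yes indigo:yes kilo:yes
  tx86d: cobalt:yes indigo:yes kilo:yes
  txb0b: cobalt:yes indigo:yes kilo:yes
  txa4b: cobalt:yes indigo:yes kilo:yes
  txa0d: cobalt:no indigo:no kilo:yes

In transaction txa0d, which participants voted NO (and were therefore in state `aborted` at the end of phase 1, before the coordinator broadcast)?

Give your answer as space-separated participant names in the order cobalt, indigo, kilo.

Txn txa0d phase 1: cobalt no -> aborted; indigo no -> aborted; kilo yes -> prepared

Answer: cobalt indigo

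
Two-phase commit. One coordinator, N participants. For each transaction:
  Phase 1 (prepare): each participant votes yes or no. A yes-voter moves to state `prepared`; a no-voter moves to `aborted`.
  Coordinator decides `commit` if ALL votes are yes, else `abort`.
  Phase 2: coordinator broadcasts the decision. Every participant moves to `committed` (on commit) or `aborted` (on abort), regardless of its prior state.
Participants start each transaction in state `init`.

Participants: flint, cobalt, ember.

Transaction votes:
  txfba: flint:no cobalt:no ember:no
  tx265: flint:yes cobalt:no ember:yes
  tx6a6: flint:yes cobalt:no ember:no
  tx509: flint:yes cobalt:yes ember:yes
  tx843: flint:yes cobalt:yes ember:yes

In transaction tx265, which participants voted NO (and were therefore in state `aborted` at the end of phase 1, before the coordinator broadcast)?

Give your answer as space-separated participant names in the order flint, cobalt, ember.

Answer: cobalt

Derivation:
Txn tx265 phase 1: flint yes -> prepared; cobalt no -> aborted; ember yes -> prepared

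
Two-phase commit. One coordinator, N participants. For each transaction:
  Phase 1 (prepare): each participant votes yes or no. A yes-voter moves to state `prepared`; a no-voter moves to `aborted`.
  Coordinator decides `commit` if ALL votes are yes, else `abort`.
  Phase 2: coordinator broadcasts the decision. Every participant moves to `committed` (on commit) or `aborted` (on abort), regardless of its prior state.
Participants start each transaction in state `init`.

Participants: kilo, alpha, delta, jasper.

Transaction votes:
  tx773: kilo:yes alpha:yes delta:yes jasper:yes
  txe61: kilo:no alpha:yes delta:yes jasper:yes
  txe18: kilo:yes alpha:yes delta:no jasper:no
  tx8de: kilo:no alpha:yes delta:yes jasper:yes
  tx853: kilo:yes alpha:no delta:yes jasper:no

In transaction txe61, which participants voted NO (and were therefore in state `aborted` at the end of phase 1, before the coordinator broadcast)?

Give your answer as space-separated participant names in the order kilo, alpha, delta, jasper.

Txn txe61 phase 1: kilo no -> aborted; alpha yes -> prepared; delta yes -> prepared; jasper yes -> prepared

Answer: kilo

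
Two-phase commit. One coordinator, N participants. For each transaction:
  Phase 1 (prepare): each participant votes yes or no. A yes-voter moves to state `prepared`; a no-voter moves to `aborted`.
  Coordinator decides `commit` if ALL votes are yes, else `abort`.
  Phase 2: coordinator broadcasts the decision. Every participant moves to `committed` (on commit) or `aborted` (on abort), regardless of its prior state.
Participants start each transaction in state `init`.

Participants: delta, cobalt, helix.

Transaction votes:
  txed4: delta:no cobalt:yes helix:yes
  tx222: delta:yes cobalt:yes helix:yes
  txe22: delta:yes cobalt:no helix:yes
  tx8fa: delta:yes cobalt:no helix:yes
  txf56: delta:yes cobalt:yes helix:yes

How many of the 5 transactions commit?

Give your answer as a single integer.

Answer: 2

Derivation:
txed4: no from delta -> abort (commits=0)
tx222: all yes -> commit (commits=1)
txe22: no from cobalt -> abort (commits=1)
tx8fa: no from cobalt -> abort (commits=1)
txf56: all yes -> commit (commits=2)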